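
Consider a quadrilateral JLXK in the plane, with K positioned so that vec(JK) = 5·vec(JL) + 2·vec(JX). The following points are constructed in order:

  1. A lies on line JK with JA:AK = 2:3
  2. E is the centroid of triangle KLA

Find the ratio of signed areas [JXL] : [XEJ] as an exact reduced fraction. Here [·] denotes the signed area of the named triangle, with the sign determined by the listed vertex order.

Assign J = (0, 0), L = (1, 0), X = (0, 1), K = (5, 2) — the answer is frame-independent, so this choice is without loss of generality.
1. A lies on line JK with JA:AK = 2:3 ⇒ A = (2, 4/5)
2. E is the centroid of triangle KLA ⇒ E = (8/3, 14/15)
2·[JXL] = -1, 2·[XEJ] = -8/3
[JXL]:[XEJ] = -1:-8/3 = 3/8

[JXL]:[XEJ] = 3/8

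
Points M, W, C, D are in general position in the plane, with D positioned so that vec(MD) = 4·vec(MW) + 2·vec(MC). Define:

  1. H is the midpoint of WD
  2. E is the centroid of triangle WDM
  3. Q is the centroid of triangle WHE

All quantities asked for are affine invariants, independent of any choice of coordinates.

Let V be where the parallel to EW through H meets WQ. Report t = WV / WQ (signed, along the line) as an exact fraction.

Assign M = (0, 0), W = (1, 0), C = (0, 1), D = (4, 2) — the answer is frame-independent, so this choice is without loss of generality.
1. H is the midpoint of WD ⇒ H = (5/2, 1)
2. E is the centroid of triangle WDM ⇒ E = (5/3, 2/3)
3. Q is the centroid of triangle WHE ⇒ Q = (31/18, 5/9)
through H parallel to EW: direction (-2/3, -2/3); meets WQ at V = (19/6, 5/3)
V = W + t·(Q−W) with t = 3

t = 3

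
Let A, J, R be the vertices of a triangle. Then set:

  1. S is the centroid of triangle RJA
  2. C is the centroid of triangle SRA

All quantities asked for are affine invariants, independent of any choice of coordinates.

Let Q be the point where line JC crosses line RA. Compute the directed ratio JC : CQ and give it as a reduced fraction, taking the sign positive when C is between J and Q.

Assign A = (0, 0), J = (1, 0), R = (0, 1) — the answer is frame-independent, so this choice is without loss of generality.
1. S is the centroid of triangle RJA ⇒ S = (1/3, 1/3)
2. C is the centroid of triangle SRA ⇒ C = (1/9, 4/9)
line JC meets RA at Q = (0, 1/2)
C = J + t·(Q−J) with t = 8/9, so JC:CQ = 8/9:1/9

JC:CQ = 8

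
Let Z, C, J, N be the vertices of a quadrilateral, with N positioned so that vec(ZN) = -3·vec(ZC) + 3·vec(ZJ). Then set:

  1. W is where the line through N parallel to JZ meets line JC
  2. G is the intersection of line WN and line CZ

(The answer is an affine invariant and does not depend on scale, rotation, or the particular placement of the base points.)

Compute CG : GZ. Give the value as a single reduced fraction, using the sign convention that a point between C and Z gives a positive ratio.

Set Z = (0, 0), C = (1, 0), J = (0, 1), N = (-3, 3); any affine frame gives the same invariant.
1. W is where the line through N parallel to JZ meets line JC ⇒ W = (-3, 4)
2. G is the intersection of line WN and line CZ ⇒ G = (-3, 0)
G = C + t·(Z−C) with t = 4, so CG:GZ = t:(1−t) = 4:-3

CG:GZ = -4/3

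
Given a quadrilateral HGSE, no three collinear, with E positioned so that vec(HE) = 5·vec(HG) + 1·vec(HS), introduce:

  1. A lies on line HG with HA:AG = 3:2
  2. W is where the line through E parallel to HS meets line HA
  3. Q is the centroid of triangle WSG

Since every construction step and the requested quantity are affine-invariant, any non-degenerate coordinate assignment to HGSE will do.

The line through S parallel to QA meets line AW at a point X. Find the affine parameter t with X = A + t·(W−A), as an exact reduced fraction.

Choose coordinates H = (0, 0), G = (1, 0), S = (0, 1), E = (5, 1).
1. A lies on line HG with HA:AG = 3:2 ⇒ A = (3/5, 0)
2. W is where the line through E parallel to HS meets line HA ⇒ W = (5, 0)
3. Q is the centroid of triangle WSG ⇒ Q = (2, 1/3)
through S parallel to QA: direction (-7/5, -1/3); meets AW at X = (-21/5, 0)
X = A + t·(W−A) with t = -12/11

t = -12/11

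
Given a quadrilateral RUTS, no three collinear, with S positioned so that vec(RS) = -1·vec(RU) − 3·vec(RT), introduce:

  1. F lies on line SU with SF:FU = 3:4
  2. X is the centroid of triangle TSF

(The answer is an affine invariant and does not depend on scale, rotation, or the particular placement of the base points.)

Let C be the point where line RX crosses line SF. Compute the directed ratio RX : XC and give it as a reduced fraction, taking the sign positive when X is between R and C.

Set R = (0, 0), U = (1, 0), T = (0, 1), S = (-1, -3); any affine frame gives the same invariant.
1. F lies on line SU with SF:FU = 3:4 ⇒ F = (-1/7, -12/7)
2. X is the centroid of triangle TSF ⇒ X = (-8/21, -26/21)
line RX meets SF at C = (-6/7, -39/14)
X = R + t·(C−R) with t = 4/9, so RX:XC = 4/9:5/9

RX:XC = 4/5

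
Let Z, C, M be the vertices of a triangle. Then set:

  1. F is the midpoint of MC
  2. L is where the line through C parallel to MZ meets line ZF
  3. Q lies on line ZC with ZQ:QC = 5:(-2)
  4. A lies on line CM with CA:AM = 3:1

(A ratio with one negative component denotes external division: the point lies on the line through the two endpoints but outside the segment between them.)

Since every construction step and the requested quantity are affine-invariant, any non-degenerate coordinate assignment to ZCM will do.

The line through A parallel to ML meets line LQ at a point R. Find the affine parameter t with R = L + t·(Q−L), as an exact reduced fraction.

t = 1/4

Work in coordinates with Z = (0, 0), C = (1, 0), M = (0, 1).
1. F is the midpoint of MC ⇒ F = (1/2, 1/2)
2. L is where the line through C parallel to MZ meets line ZF ⇒ L = (1, 1)
3. Q lies on line ZC with ZQ:QC = 5:(-2) ⇒ Q = (5/3, 0)
4. A lies on line CM with CA:AM = 3:1 ⇒ A = (1/4, 3/4)
through A parallel to ML: direction (1, 0); meets LQ at R = (7/6, 3/4)
R = L + t·(Q−L) with t = 1/4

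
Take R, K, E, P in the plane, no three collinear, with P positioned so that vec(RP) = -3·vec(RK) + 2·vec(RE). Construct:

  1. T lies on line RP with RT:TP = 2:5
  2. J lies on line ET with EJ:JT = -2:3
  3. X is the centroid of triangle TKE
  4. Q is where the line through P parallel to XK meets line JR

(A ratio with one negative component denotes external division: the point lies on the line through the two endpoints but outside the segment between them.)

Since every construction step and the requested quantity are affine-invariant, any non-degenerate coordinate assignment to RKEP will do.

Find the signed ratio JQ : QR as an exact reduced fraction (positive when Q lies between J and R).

JQ:QR = 7

Assign R = (0, 0), K = (1, 0), E = (0, 1), P = (-3, 2) — the answer is frame-independent, so this choice is without loss of generality.
1. T lies on line RP with RT:TP = 2:5 ⇒ T = (-6/7, 4/7)
2. J lies on line ET with EJ:JT = -2:3 ⇒ J = (12/7, 13/7)
3. X is the centroid of triangle TKE ⇒ X = (1/21, 11/21)
4. Q is where the line through P parallel to XK meets line JR ⇒ Q = (3/14, 13/56)
Q = J + t·(R−J) with t = 7/8, so JQ:QR = t:(1−t) = 7/8:1/8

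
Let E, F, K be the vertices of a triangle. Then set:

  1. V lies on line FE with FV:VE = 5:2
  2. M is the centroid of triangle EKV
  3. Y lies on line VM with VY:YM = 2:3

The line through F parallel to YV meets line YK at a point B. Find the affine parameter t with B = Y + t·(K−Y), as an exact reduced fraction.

t = 5/2

Choose coordinates E = (0, 0), F = (1, 0), K = (0, 1).
1. V lies on line FE with FV:VE = 5:2 ⇒ V = (2/7, 0)
2. M is the centroid of triangle EKV ⇒ M = (2/21, 1/3)
3. Y lies on line VM with VY:YM = 2:3 ⇒ Y = (22/105, 2/15)
through F parallel to YV: direction (8/105, -2/15); meets YK at B = (-11/35, 23/10)
B = Y + t·(K−Y) with t = 5/2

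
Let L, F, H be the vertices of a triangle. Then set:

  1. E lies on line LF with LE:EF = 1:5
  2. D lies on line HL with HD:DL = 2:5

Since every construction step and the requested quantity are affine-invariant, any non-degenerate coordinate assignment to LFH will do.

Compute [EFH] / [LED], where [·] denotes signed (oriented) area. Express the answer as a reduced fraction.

Assign L = (0, 0), F = (1, 0), H = (0, 1) — the answer is frame-independent, so this choice is without loss of generality.
1. E lies on line LF with LE:EF = 1:5 ⇒ E = (1/6, 0)
2. D lies on line HL with HD:DL = 2:5 ⇒ D = (0, 5/7)
2·[EFH] = 5/6, 2·[LED] = 5/42
[EFH]:[LED] = 5/6:5/42 = 7

[EFH]:[LED] = 7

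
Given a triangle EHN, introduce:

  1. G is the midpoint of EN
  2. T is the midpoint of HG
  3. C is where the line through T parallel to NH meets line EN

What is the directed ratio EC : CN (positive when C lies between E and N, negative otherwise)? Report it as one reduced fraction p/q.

EC:CN = 3

Set E = (0, 0), H = (1, 0), N = (0, 1); any affine frame gives the same invariant.
1. G is the midpoint of EN ⇒ G = (0, 1/2)
2. T is the midpoint of HG ⇒ T = (1/2, 1/4)
3. C is where the line through T parallel to NH meets line EN ⇒ C = (0, 3/4)
C = E + t·(N−E) with t = 3/4, so EC:CN = t:(1−t) = 3/4:1/4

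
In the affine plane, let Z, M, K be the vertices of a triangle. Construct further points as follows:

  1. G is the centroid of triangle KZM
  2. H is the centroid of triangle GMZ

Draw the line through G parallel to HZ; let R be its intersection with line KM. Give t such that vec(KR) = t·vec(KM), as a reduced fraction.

Work in coordinates with Z = (0, 0), M = (1, 0), K = (0, 1).
1. G is the centroid of triangle KZM ⇒ G = (1/3, 1/3)
2. H is the centroid of triangle GMZ ⇒ H = (4/9, 1/9)
through G parallel to HZ: direction (-4/9, -1/9); meets KM at R = (3/5, 2/5)
R = K + t·(M−K) with t = 3/5

t = 3/5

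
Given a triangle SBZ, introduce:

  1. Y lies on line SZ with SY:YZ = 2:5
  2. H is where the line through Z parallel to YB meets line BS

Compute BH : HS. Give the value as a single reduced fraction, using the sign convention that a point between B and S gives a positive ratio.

BH:HS = -5/7

Set S = (0, 0), B = (1, 0), Z = (0, 1); any affine frame gives the same invariant.
1. Y lies on line SZ with SY:YZ = 2:5 ⇒ Y = (0, 2/7)
2. H is where the line through Z parallel to YB meets line BS ⇒ H = (7/2, 0)
H = B + t·(S−B) with t = -5/2, so BH:HS = t:(1−t) = -5/2:7/2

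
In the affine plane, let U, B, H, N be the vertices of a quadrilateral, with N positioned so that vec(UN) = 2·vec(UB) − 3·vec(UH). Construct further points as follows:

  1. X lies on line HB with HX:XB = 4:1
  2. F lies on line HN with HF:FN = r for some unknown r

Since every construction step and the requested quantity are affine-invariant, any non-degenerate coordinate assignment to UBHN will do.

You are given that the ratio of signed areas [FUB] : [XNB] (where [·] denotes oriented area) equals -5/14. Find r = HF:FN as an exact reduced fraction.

r = 2/5

Choose coordinates U = (0, 0), B = (1, 0), H = (0, 1), N = (2, -3).
1. X lies on line HB with HX:XB = 4:1 ⇒ X = (4/5, 1/5)
2. With HF:FN = r, write λ = r/(r+1) so F = H + λ·(N−H); F is affine-linear in λ
Every point depending on F is an affine combination of F and λ-independent points, so each such coordinate is linear in λ; the λ² term in each signed area is a multiple of (N−H)×(N−H) = 0, so 2·[FUB] and 2·[XNB] are each linear in λ. Evaluating at λ=0 and λ=1:
  2·[FUB] = -4·λ + 1,   2·[XNB] = 2/5
So [FUB]:[XNB] = (-4·λ + 1) / (2/5). Setting this equal to -5/14:
  -4·λ + 1 = -5/14·(2/5)  ⇒  λ = 2/7
Then r = λ/(1−λ) = (2/7)/(5/7) = 2/5. Check: with r = 2/5, F = (4/7, -1/7) and [FUB]:[XNB] = -5/14 as required.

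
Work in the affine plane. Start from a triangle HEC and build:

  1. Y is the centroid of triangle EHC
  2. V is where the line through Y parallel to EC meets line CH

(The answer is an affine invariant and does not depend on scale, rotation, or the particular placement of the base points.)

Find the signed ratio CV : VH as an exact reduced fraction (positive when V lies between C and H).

Work in coordinates with H = (0, 0), E = (1, 0), C = (0, 1).
1. Y is the centroid of triangle EHC ⇒ Y = (1/3, 1/3)
2. V is where the line through Y parallel to EC meets line CH ⇒ V = (0, 2/3)
V = C + t·(H−C) with t = 1/3, so CV:VH = t:(1−t) = 1/3:2/3

CV:VH = 1/2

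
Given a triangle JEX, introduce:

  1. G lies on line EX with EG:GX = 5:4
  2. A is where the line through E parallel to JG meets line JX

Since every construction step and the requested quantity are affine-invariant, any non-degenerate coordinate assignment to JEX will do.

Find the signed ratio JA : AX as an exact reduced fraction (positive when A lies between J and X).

Work in coordinates with J = (0, 0), E = (1, 0), X = (0, 1).
1. G lies on line EX with EG:GX = 5:4 ⇒ G = (4/9, 5/9)
2. A is where the line through E parallel to JG meets line JX ⇒ A = (0, -5/4)
A = J + t·(X−J) with t = -5/4, so JA:AX = t:(1−t) = -5/4:9/4

JA:AX = -5/9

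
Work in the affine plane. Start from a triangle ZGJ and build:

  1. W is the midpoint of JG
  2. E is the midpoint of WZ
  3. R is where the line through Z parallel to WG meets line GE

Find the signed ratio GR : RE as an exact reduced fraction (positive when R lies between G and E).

Work in coordinates with Z = (0, 0), G = (1, 0), J = (0, 1).
1. W is the midpoint of JG ⇒ W = (1/2, 1/2)
2. E is the midpoint of WZ ⇒ E = (1/4, 1/4)
3. R is where the line through Z parallel to WG meets line GE ⇒ R = (-1/2, 1/2)
R = G + t·(E−G) with t = 2, so GR:RE = t:(1−t) = 2:-1

GR:RE = -2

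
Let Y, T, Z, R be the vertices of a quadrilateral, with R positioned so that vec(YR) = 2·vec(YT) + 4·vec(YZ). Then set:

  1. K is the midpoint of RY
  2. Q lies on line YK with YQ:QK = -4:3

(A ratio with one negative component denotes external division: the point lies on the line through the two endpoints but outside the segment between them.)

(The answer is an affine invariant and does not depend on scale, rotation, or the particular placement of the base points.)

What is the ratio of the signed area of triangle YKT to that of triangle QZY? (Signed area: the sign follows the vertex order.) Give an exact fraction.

[YKT]:[QZY] = -1/2

Assign Y = (0, 0), T = (1, 0), Z = (0, 1), R = (2, 4) — the answer is frame-independent, so this choice is without loss of generality.
1. K is the midpoint of RY ⇒ K = (1, 2)
2. Q lies on line YK with YQ:QK = -4:3 ⇒ Q = (4, 8)
2·[YKT] = -2, 2·[QZY] = 4
[YKT]:[QZY] = -2:4 = -1/2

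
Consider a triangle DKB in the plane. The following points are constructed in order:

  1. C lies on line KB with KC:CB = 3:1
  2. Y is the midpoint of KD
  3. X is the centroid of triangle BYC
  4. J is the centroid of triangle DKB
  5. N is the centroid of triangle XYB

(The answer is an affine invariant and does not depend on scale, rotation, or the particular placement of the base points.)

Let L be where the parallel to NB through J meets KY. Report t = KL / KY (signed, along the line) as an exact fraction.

Assign D = (0, 0), K = (1, 0), B = (0, 1) — the answer is frame-independent, so this choice is without loss of generality.
1. C lies on line KB with KC:CB = 3:1 ⇒ C = (1/4, 3/4)
2. Y is the midpoint of KD ⇒ Y = (1/2, 0)
3. X is the centroid of triangle BYC ⇒ X = (1/4, 7/12)
4. J is the centroid of triangle DKB ⇒ J = (1/3, 1/3)
5. N is the centroid of triangle XYB ⇒ N = (1/4, 19/36)
through J parallel to NB: direction (-1/4, 17/36); meets KY at L = (26/51, 0)
L = K + t·(Y−K) with t = 50/51

t = 50/51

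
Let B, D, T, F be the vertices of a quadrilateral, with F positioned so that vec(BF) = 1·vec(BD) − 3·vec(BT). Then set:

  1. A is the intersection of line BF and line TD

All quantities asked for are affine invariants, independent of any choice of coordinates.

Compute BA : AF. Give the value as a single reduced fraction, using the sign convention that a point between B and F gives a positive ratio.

BA:AF = -1/3

Work in coordinates with B = (0, 0), D = (1, 0), T = (0, 1), F = (1, -3).
1. A is the intersection of line BF and line TD ⇒ A = (-1/2, 3/2)
A = B + t·(F−B) with t = -1/2, so BA:AF = t:(1−t) = -1/2:3/2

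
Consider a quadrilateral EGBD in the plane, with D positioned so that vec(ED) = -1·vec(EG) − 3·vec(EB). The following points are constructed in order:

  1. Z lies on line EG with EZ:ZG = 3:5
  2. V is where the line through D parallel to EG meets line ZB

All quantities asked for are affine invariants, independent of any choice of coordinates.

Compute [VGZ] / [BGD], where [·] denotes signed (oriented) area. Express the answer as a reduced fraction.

Set E = (0, 0), G = (1, 0), B = (0, 1), D = (-1, -3); any affine frame gives the same invariant.
1. Z lies on line EG with EZ:ZG = 3:5 ⇒ Z = (3/8, 0)
2. V is where the line through D parallel to EG meets line ZB ⇒ V = (3/2, -3)
2·[VGZ] = 15/8, 2·[BGD] = -5
[VGZ]:[BGD] = 15/8:-5 = -3/8

[VGZ]:[BGD] = -3/8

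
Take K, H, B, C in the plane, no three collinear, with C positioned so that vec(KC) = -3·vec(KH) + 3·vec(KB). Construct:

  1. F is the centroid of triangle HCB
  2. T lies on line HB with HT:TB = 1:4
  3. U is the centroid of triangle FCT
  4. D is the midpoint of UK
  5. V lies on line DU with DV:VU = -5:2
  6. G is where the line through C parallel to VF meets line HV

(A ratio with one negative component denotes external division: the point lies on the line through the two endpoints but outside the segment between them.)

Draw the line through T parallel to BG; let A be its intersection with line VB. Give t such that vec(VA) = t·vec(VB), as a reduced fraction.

t = -49/195

Assign K = (0, 0), H = (1, 0), B = (0, 1), C = (-3, 3) — the answer is frame-independent, so this choice is without loss of generality.
1. F is the centroid of triangle HCB ⇒ F = (-2/3, 4/3)
2. T lies on line HB with HT:TB = 1:4 ⇒ T = (4/5, 1/5)
3. U is the centroid of triangle FCT ⇒ U = (-43/45, 68/45)
4. D is the midpoint of UK ⇒ D = (-43/90, 34/45)
5. V lies on line DU with DV:VU = -5:2 ⇒ V = (-172/135, 272/135)
6. G is where the line through C parallel to VF meets line HV ⇒ G = (-15757/2970, 8296/1485)
through T parallel to BG: direction (-15757/2970, 6811/1485); meets VB at A = (-41968/26325, 59753/26325)
A = V + t·(B−V) with t = -49/195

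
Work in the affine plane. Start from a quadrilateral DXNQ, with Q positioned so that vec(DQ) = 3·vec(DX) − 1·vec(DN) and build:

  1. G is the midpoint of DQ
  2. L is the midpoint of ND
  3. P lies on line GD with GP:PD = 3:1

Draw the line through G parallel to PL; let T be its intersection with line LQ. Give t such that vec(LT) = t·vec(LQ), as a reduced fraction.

Assign D = (0, 0), X = (1, 0), N = (0, 1), Q = (3, -1) — the answer is frame-independent, so this choice is without loss of generality.
1. G is the midpoint of DQ ⇒ G = (3/2, -1/2)
2. L is the midpoint of ND ⇒ L = (0, 1/2)
3. P lies on line GD with GP:PD = 3:1 ⇒ P = (3/8, -1/8)
through G parallel to PL: direction (-3/8, 5/8); meets LQ at T = (9/7, -1/7)
T = L + t·(Q−L) with t = 3/7

t = 3/7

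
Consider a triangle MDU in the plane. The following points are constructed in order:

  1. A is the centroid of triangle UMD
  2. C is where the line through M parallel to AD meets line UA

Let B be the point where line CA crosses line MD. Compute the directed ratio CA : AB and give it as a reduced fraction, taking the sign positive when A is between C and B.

Work in coordinates with M = (0, 0), D = (1, 0), U = (0, 1).
1. A is the centroid of triangle UMD ⇒ A = (1/3, 1/3)
2. C is where the line through M parallel to AD meets line UA ⇒ C = (2/3, -1/3)
line CA meets MD at B = (1/2, 0)
A = C + t·(B−C) with t = 2, so CA:AB = 2:-1

CA:AB = -2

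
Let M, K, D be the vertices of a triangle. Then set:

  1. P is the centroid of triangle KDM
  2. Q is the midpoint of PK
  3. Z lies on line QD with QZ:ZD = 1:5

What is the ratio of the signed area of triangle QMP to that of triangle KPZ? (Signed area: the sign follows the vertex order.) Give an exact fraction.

[QMP]:[KPZ] = 3

Work in coordinates with M = (0, 0), K = (1, 0), D = (0, 1).
1. P is the centroid of triangle KDM ⇒ P = (1/3, 1/3)
2. Q is the midpoint of PK ⇒ Q = (2/3, 1/6)
3. Z lies on line QD with QZ:ZD = 1:5 ⇒ Z = (5/9, 11/36)
2·[QMP] = -1/6, 2·[KPZ] = -1/18
[QMP]:[KPZ] = -1/6:-1/18 = 3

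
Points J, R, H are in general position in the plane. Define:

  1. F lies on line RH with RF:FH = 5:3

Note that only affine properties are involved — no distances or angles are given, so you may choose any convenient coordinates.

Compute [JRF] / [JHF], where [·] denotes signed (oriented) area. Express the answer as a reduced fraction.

Choose coordinates J = (0, 0), R = (1, 0), H = (0, 1).
1. F lies on line RH with RF:FH = 5:3 ⇒ F = (3/8, 5/8)
2·[JRF] = 5/8, 2·[JHF] = -3/8
[JRF]:[JHF] = 5/8:-3/8 = -5/3

[JRF]:[JHF] = -5/3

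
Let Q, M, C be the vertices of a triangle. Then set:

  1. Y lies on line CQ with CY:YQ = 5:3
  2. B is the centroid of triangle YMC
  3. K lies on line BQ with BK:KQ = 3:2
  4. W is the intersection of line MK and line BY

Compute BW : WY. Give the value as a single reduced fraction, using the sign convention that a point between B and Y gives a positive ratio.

Choose coordinates Q = (0, 0), M = (1, 0), C = (0, 1).
1. Y lies on line CQ with CY:YQ = 5:3 ⇒ Y = (0, 3/8)
2. B is the centroid of triangle YMC ⇒ B = (1/3, 11/24)
3. K lies on line BQ with BK:KQ = 3:2 ⇒ K = (2/15, 11/60)
4. W is the intersection of line MK and line BY ⇒ W = (-17/48, 55/192)
W = B + t·(Y−B) with t = 33/16, so BW:WY = t:(1−t) = 33/16:-17/16

BW:WY = -33/17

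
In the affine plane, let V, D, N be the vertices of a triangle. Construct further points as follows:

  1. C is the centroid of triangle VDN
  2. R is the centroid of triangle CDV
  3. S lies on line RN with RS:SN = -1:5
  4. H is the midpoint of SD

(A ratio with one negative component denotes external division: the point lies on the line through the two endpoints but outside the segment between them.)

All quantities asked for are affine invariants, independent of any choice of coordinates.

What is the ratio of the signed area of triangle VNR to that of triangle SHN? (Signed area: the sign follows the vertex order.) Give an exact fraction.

Work in coordinates with V = (0, 0), D = (1, 0), N = (0, 1).
1. C is the centroid of triangle VDN ⇒ C = (1/3, 1/3)
2. R is the centroid of triangle CDV ⇒ R = (4/9, 1/9)
3. S lies on line RN with RS:SN = -1:5 ⇒ S = (5/9, -1/9)
4. H is the midpoint of SD ⇒ H = (7/9, -1/18)
2·[VNR] = -4/9, 2·[SHN] = 5/18
[VNR]:[SHN] = -4/9:5/18 = -8/5

[VNR]:[SHN] = -8/5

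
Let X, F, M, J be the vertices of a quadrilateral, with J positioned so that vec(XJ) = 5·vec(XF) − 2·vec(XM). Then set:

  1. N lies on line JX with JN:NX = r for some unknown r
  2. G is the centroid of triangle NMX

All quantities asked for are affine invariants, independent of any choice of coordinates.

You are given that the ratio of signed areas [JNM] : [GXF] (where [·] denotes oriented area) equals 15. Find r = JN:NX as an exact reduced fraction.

r = 1/2

Assign X = (0, 0), F = (1, 0), M = (0, 1), J = (5, -2) — the answer is frame-independent, so this choice is without loss of generality.
1. With JN:NX = r, write λ = r/(r+1) so N = J + λ·(X−J); N is affine-linear in λ
2. G is the centroid of triangle NMX ⇒ G is an affine combination of earlier points and hence also affine-linear in λ
Every point depending on N is an affine combination of N and λ-independent points, so each such coordinate is linear in λ; the λ² term in each signed area is a multiple of (X−J)×(X−J) = 0, so 2·[JNM] and 2·[GXF] are each linear in λ. Evaluating at λ=0 and λ=1:
  2·[JNM] = -5·λ,   2·[GXF] = 2/3·λ − 1/3
So [JNM]:[GXF] = (-5·λ) / (2/3·λ − 1/3). Setting this equal to 15:
  -5·λ = 15·(2/3·λ − 1/3)  ⇒  λ = 1/3
Then r = λ/(1−λ) = (1/3)/(2/3) = 1/2. Check: with r = 1/2, N = (10/3, -4/3) and [JNM]:[GXF] = 15 as required.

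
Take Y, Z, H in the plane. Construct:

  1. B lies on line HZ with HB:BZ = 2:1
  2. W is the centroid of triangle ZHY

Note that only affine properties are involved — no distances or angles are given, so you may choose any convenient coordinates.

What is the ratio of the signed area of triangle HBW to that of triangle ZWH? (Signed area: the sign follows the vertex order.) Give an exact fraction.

Assign Y = (0, 0), Z = (1, 0), H = (0, 1) — the answer is frame-independent, so this choice is without loss of generality.
1. B lies on line HZ with HB:BZ = 2:1 ⇒ B = (2/3, 1/3)
2. W is the centroid of triangle ZHY ⇒ W = (1/3, 1/3)
2·[HBW] = -2/9, 2·[ZWH] = -1/3
[HBW]:[ZWH] = -2/9:-1/3 = 2/3

[HBW]:[ZWH] = 2/3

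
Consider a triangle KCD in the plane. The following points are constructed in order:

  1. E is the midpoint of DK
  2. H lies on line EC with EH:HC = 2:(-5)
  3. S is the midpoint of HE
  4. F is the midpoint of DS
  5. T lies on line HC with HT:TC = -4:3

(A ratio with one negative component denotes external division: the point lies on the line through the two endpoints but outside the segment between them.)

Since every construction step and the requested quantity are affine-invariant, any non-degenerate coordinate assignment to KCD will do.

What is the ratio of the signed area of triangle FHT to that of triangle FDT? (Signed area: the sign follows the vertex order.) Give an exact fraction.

[FHT]:[FDT] = -20/19

Work in coordinates with K = (0, 0), C = (1, 0), D = (0, 1).
1. E is the midpoint of DK ⇒ E = (0, 1/2)
2. H lies on line EC with EH:HC = 2:(-5) ⇒ H = (-2/3, 5/6)
3. S is the midpoint of HE ⇒ S = (-1/3, 2/3)
4. F is the midpoint of DS ⇒ F = (-1/6, 5/6)
5. T lies on line HC with HT:TC = -4:3 ⇒ T = (6, -5/2)
2·[FHT] = 5/3, 2·[FDT] = -19/12
[FHT]:[FDT] = 5/3:-19/12 = -20/19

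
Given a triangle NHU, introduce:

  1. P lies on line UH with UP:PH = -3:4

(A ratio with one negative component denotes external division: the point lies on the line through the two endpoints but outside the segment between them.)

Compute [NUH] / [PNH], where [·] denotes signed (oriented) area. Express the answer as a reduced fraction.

[NUH]:[PNH] = -1/4

Set N = (0, 0), H = (1, 0), U = (0, 1); any affine frame gives the same invariant.
1. P lies on line UH with UP:PH = -3:4 ⇒ P = (-3, 4)
2·[NUH] = -1, 2·[PNH] = 4
[NUH]:[PNH] = -1:4 = -1/4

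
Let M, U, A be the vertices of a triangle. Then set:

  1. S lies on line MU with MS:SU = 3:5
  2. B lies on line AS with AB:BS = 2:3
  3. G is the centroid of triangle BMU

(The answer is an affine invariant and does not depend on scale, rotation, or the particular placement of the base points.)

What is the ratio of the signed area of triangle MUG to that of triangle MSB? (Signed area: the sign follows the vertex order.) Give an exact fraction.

[MUG]:[MSB] = 8/9

Set M = (0, 0), U = (1, 0), A = (0, 1); any affine frame gives the same invariant.
1. S lies on line MU with MS:SU = 3:5 ⇒ S = (3/8, 0)
2. B lies on line AS with AB:BS = 2:3 ⇒ B = (3/20, 3/5)
3. G is the centroid of triangle BMU ⇒ G = (23/60, 1/5)
2·[MUG] = 1/5, 2·[MSB] = 9/40
[MUG]:[MSB] = 1/5:9/40 = 8/9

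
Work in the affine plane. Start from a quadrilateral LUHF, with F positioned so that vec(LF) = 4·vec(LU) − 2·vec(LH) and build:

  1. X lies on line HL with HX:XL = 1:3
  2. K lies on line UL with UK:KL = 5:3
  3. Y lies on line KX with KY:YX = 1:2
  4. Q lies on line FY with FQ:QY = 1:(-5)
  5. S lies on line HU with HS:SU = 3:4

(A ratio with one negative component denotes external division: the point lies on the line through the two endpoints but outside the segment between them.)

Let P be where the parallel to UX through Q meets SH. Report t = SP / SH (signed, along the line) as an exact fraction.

t = 37/16

Choose coordinates L = (0, 0), U = (1, 0), H = (0, 1), F = (4, -2).
1. X lies on line HL with HX:XL = 1:3 ⇒ X = (0, 3/4)
2. K lies on line UL with UK:KL = 5:3 ⇒ K = (3/8, 0)
3. Y lies on line KX with KY:YX = 1:2 ⇒ Y = (1/4, 1/4)
4. Q lies on line FY with FQ:QY = 1:(-5) ⇒ Q = (79/16, -41/16)
5. S lies on line HU with HS:SU = 3:4 ⇒ S = (3/7, 4/7)
through Q parallel to UX: direction (-1, 3/4); meets SH at P = (-9/16, 25/16)
P = S + t·(H−S) with t = 37/16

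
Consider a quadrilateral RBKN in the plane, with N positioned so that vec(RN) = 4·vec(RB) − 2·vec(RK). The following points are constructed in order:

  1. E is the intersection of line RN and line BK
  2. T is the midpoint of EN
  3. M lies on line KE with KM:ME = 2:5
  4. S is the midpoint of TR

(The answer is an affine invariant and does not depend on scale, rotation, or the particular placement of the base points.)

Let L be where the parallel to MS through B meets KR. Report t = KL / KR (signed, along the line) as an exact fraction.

t = -7/26

Choose coordinates R = (0, 0), B = (1, 0), K = (0, 1), N = (4, -2).
1. E is the intersection of line RN and line BK ⇒ E = (2, -1)
2. T is the midpoint of EN ⇒ T = (3, -3/2)
3. M lies on line KE with KM:ME = 2:5 ⇒ M = (4/7, 3/7)
4. S is the midpoint of TR ⇒ S = (3/2, -3/4)
through B parallel to MS: direction (13/14, -33/28); meets KR at L = (0, 33/26)
L = K + t·(R−K) with t = -7/26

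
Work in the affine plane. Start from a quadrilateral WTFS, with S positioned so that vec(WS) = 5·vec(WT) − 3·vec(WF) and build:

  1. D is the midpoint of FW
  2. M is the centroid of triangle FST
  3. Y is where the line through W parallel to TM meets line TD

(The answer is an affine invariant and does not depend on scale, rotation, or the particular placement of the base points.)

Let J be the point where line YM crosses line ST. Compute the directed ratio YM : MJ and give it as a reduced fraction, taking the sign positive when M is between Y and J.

Assign W = (0, 0), T = (1, 0), F = (0, 1), S = (5, -3) — the answer is frame-independent, so this choice is without loss of generality.
1. D is the midpoint of FW ⇒ D = (0, 1/2)
2. M is the centroid of triangle FST ⇒ M = (2, -2/3)
3. Y is where the line through W parallel to TM meets line TD ⇒ Y = (-3, 2)
line YM meets ST at J = (21/13, -6/13)
M = Y + t·(J−Y) with t = 13/12, so YM:MJ = 13/12:-1/12

YM:MJ = -13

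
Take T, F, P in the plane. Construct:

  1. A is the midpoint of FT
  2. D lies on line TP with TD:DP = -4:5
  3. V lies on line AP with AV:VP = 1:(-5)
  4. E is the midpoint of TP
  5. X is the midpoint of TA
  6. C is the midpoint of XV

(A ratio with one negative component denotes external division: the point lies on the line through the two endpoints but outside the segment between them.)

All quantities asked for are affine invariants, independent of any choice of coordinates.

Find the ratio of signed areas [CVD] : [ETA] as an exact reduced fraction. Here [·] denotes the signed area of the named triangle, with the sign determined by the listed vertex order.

[CVD]:[ETA] = -25/8

Assign T = (0, 0), F = (1, 0), P = (0, 1) — the answer is frame-independent, so this choice is without loss of generality.
1. A is the midpoint of FT ⇒ A = (1/2, 0)
2. D lies on line TP with TD:DP = -4:5 ⇒ D = (0, -4)
3. V lies on line AP with AV:VP = 1:(-5) ⇒ V = (5/8, -1/4)
4. E is the midpoint of TP ⇒ E = (0, 1/2)
5. X is the midpoint of TA ⇒ X = (1/4, 0)
6. C is the midpoint of XV ⇒ C = (7/16, -1/8)
2·[CVD] = -25/32, 2·[ETA] = 1/4
[CVD]:[ETA] = -25/32:1/4 = -25/8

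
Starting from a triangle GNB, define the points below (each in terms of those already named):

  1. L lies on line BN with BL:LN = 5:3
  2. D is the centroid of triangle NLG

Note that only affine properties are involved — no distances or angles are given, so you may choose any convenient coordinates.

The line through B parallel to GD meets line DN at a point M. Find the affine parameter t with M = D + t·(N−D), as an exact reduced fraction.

Assign G = (0, 0), N = (1, 0), B = (0, 1) — the answer is frame-independent, so this choice is without loss of generality.
1. L lies on line BN with BL:LN = 5:3 ⇒ L = (5/8, 3/8)
2. D is the centroid of triangle NLG ⇒ D = (13/24, 1/8)
through B parallel to GD: direction (13/24, 1/8); meets DN at M = (-13/9, 2/3)
M = D + t·(N−D) with t = -13/3

t = -13/3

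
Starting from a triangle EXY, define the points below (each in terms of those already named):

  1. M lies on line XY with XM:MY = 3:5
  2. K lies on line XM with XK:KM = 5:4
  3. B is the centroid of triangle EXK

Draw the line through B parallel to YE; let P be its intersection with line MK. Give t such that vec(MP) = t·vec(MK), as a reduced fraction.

t = -1/6

Assign E = (0, 0), X = (1, 0), Y = (0, 1) — the answer is frame-independent, so this choice is without loss of generality.
1. M lies on line XY with XM:MY = 3:5 ⇒ M = (5/8, 3/8)
2. K lies on line XM with XK:KM = 5:4 ⇒ K = (19/24, 5/24)
3. B is the centroid of triangle EXK ⇒ B = (43/72, 5/72)
through B parallel to YE: direction (0, -1); meets MK at P = (43/72, 29/72)
P = M + t·(K−M) with t = -1/6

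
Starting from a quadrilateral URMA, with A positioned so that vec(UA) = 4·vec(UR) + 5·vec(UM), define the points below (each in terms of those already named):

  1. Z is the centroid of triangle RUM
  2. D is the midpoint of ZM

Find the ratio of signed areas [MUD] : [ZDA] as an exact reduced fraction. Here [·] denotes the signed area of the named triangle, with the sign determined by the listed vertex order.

Assign U = (0, 0), R = (1, 0), M = (0, 1), A = (4, 5) — the answer is frame-independent, so this choice is without loss of generality.
1. Z is the centroid of triangle RUM ⇒ Z = (1/3, 1/3)
2. D is the midpoint of ZM ⇒ D = (1/6, 2/3)
2·[MUD] = 1/6, 2·[ZDA] = -2
[MUD]:[ZDA] = 1/6:-2 = -1/12

[MUD]:[ZDA] = -1/12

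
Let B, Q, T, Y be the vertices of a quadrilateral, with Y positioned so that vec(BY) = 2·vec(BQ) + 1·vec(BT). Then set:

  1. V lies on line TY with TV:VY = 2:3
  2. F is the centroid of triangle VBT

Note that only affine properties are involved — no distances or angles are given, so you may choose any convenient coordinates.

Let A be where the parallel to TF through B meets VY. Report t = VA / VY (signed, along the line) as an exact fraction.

t = -4/3

Work in coordinates with B = (0, 0), Q = (1, 0), T = (0, 1), Y = (2, 1).
1. V lies on line TY with TV:VY = 2:3 ⇒ V = (4/5, 1)
2. F is the centroid of triangle VBT ⇒ F = (4/15, 2/3)
through B parallel to TF: direction (4/15, -1/3); meets VY at A = (-4/5, 1)
A = V + t·(Y−V) with t = -4/3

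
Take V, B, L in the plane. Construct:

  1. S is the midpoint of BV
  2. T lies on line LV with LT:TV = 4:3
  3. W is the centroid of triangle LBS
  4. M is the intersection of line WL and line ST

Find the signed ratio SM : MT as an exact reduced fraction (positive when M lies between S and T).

Assign V = (0, 0), B = (1, 0), L = (0, 1) — the answer is frame-independent, so this choice is without loss of generality.
1. S is the midpoint of BV ⇒ S = (1/2, 0)
2. T lies on line LV with LT:TV = 4:3 ⇒ T = (0, 3/7)
3. W is the centroid of triangle LBS ⇒ W = (1/2, 1/3)
4. M is the intersection of line WL and line ST ⇒ M = (6/5, -3/5)
M = S + t·(T−S) with t = -7/5, so SM:MT = t:(1−t) = -7/5:12/5

SM:MT = -7/12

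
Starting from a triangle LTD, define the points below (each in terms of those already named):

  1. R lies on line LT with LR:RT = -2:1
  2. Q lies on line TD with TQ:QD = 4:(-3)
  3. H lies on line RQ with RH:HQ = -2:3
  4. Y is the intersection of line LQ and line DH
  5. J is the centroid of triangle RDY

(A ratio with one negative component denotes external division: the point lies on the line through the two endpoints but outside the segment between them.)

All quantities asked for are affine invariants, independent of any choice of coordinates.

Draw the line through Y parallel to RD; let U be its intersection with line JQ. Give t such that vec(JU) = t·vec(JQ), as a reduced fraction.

Set L = (0, 0), T = (1, 0), D = (0, 1); any affine frame gives the same invariant.
1. R lies on line LT with LR:RT = -2:1 ⇒ R = (2, 0)
2. Q lies on line TD with TQ:QD = 4:(-3) ⇒ Q = (-3, 4)
3. H lies on line RQ with RH:HQ = -2:3 ⇒ H = (12, -8)
4. Y is the intersection of line LQ and line DH ⇒ Y = (-12/7, 16/7)
5. J is the centroid of triangle RDY ⇒ J = (2/21, 23/21)
through Y parallel to RD: direction (-2, 1); meets JQ at U = (-74/133, 227/133)
U = J + t·(Q−J) with t = 4/19

t = 4/19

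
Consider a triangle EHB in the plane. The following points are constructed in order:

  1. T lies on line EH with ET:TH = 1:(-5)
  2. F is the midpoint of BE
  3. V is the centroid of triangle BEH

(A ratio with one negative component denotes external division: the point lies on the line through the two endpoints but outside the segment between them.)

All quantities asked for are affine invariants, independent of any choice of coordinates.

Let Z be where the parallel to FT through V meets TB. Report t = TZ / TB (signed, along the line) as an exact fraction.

t = -5/3

Choose coordinates E = (0, 0), H = (1, 0), B = (0, 1).
1. T lies on line EH with ET:TH = 1:(-5) ⇒ T = (-1/4, 0)
2. F is the midpoint of BE ⇒ F = (0, 1/2)
3. V is the centroid of triangle BEH ⇒ V = (1/3, 1/3)
through V parallel to FT: direction (-1/4, -1/2); meets TB at Z = (-2/3, -5/3)
Z = T + t·(B−T) with t = -5/3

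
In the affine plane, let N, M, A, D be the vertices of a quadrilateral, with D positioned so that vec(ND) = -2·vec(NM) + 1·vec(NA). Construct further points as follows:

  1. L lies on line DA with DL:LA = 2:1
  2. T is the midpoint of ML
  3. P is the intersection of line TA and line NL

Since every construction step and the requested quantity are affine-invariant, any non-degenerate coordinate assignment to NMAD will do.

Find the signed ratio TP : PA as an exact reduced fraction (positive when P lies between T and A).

Choose coordinates N = (0, 0), M = (1, 0), A = (0, 1), D = (-2, 1).
1. L lies on line DA with DL:LA = 2:1 ⇒ L = (-2/3, 1)
2. T is the midpoint of ML ⇒ T = (1/6, 1/2)
3. P is the intersection of line TA and line NL ⇒ P = (2/3, -1)
P = T + t·(A−T) with t = -3, so TP:PA = t:(1−t) = -3:4

TP:PA = -3/4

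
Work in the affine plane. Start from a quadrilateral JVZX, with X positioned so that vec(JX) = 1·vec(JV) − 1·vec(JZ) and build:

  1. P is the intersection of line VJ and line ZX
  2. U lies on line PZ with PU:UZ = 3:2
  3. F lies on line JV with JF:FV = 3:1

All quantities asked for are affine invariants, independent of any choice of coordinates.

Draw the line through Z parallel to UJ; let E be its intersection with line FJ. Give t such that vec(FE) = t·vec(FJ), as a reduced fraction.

Assign J = (0, 0), V = (1, 0), Z = (0, 1), X = (1, -1) — the answer is frame-independent, so this choice is without loss of generality.
1. P is the intersection of line VJ and line ZX ⇒ P = (1/2, 0)
2. U lies on line PZ with PU:UZ = 3:2 ⇒ U = (1/5, 3/5)
3. F lies on line JV with JF:FV = 3:1 ⇒ F = (3/4, 0)
through Z parallel to UJ: direction (-1/5, -3/5); meets FJ at E = (-1/3, 0)
E = F + t·(J−F) with t = 13/9

t = 13/9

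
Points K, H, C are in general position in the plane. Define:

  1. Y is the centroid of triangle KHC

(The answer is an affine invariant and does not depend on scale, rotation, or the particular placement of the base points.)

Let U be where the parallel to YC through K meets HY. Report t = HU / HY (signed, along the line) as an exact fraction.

t = 2

Work in coordinates with K = (0, 0), H = (1, 0), C = (0, 1).
1. Y is the centroid of triangle KHC ⇒ Y = (1/3, 1/3)
through K parallel to YC: direction (-1/3, 2/3); meets HY at U = (-1/3, 2/3)
U = H + t·(Y−H) with t = 2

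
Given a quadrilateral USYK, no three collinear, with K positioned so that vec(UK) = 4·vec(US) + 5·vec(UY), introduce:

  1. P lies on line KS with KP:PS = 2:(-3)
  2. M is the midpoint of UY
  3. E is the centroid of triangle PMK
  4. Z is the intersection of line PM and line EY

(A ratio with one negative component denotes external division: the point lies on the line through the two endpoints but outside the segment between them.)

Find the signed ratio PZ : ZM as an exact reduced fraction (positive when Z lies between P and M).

PZ:ZM = 3

Choose coordinates U = (0, 0), S = (1, 0), Y = (0, 1), K = (4, 5).
1. P lies on line KS with KP:PS = 2:(-3) ⇒ P = (10, 15)
2. M is the midpoint of UY ⇒ M = (0, 1/2)
3. E is the centroid of triangle PMK ⇒ E = (14/3, 41/6)
4. Z is the intersection of line PM and line EY ⇒ Z = (5/2, 33/8)
Z = P + t·(M−P) with t = 3/4, so PZ:ZM = t:(1−t) = 3/4:1/4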